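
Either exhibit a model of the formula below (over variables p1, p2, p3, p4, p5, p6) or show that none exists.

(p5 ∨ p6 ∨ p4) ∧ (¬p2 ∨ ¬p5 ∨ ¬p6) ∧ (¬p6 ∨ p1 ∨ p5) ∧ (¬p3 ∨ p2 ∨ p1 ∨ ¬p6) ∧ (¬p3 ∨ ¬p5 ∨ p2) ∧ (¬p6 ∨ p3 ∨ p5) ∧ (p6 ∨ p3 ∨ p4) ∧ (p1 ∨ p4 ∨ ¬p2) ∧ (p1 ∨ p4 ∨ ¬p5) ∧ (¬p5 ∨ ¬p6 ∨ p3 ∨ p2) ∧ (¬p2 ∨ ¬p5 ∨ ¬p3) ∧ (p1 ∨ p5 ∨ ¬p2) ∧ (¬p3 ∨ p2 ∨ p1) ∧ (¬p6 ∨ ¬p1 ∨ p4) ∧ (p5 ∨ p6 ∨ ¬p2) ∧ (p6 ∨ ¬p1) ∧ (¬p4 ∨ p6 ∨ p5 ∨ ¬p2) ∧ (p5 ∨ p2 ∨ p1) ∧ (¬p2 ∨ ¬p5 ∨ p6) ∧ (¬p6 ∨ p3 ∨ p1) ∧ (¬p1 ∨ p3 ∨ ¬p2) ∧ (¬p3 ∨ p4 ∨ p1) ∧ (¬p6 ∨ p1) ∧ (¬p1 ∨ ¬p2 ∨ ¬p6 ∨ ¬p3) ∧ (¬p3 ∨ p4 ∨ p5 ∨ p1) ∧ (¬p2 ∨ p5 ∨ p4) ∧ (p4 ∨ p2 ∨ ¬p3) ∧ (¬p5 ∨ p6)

Case p6 = True:
The clause (p1) is unit, so p1 = True.
The clause (p4) is unit, so p4 = True.
Case p2 = False:
Case p3 = True:
The clause (¬p5) is unit, so p5 = False.
This assignment satisfies each clause.

p1: True, p2: False, p3: True, p4: True, p5: False, p6: True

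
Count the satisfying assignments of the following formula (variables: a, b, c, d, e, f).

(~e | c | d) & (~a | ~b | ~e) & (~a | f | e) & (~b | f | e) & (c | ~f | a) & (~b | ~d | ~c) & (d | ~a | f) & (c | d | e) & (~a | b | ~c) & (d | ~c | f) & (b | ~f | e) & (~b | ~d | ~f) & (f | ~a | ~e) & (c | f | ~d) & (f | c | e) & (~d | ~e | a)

There are 2^6 = 64 truth assignments over (a, b, c, d, e, f).
Split on e. With e = 1, the clauses containing e are satisfied and ~e drops from the rest; 3 of the 2^5 = 32 assignments to the other variables satisfy what remains.
With e = 0, by the same count on the reduced clause set, 3 assignments work.
Total: 3 + 3 = 6.

6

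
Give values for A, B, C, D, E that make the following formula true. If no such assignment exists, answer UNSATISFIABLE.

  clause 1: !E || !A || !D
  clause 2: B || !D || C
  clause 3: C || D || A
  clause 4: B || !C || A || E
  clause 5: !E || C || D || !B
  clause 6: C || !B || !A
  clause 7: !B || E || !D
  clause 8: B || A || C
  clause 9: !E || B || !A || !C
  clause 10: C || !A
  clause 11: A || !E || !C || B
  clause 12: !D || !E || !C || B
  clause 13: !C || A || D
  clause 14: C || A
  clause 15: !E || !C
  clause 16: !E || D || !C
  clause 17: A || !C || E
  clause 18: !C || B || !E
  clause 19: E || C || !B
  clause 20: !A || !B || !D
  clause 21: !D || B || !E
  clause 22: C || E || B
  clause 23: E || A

Case C = true:
(!E) alone gives E = false.
(A) alone gives A = true.
Case B = false:
No clause remains; D is free.

A ↦ true; B ↦ false; C ↦ true; D ↦ true; E ↦ false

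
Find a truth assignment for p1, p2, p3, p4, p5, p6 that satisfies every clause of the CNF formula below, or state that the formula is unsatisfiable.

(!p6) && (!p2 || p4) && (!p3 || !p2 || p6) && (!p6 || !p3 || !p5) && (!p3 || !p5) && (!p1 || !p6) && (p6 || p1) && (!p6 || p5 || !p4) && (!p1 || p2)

p1 ↦ true, p2 ↦ true, p3 ↦ false, p4 ↦ true, p5 ↦ true, p6 ↦ false

Unit clause (!p6) forces p6 = false.
Unit clause (p1) forces p1 = true.
Unit clause (p2) forces p2 = true.
Unit clause (p4) forces p4 = true.
Unit clause (!p3) forces p3 = false.
Every clause is now satisfied; p5 is unconstrained.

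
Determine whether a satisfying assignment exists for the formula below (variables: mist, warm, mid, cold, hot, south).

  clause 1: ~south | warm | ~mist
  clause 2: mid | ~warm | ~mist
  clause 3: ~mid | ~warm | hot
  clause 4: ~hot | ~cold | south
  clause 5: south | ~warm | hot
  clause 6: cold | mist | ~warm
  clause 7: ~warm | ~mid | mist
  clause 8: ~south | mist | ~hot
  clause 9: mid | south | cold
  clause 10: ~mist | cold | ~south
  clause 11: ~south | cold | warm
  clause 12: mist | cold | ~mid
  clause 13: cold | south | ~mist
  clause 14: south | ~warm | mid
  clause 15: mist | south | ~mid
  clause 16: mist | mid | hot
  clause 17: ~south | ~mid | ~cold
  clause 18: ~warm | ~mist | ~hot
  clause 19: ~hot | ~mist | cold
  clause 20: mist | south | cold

Yes, satisfiable

Case south = 0:
Case hot = 0:
Unit clause (~warm) forces warm = 0.
Case mid = 0:
Unit clause (cold) forces cold = 1.
Unit clause (mist) forces mist = 1.
This assignment satisfies each clause.
A satisfying assignment: mist: 1; warm: 0; mid: 0; cold: 1; hot: 0; south: 0.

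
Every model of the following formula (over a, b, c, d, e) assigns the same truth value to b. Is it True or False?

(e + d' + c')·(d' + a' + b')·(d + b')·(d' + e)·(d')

False

Suppose b = 1.
Unit clause (d) forces d = 1.
Now (d') is unsatisfied and unit — conflict.
So every satisfying assignment has b = False.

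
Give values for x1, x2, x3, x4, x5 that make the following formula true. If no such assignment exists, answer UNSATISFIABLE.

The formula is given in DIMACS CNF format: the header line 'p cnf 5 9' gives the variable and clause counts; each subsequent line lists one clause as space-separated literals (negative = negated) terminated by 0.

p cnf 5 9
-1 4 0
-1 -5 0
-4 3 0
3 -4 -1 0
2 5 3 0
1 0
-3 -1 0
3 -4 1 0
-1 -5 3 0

UNSATISFIABLE

The clause (x1) is unit, so x1 = True.
The clause (x4) is unit, so x4 = True.
The clause (¬x5) is unit, so x5 = False.
The clause (x3) is unit, so x3 = True.
That conflicts with the unit clause (¬x3).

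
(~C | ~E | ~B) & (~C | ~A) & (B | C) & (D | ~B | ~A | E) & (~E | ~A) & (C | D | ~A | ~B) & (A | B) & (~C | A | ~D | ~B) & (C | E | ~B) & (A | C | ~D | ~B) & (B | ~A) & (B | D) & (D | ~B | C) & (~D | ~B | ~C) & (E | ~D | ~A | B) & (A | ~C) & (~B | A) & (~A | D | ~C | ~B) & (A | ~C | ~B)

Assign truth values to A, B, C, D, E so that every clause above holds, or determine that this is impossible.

UNSATISFIABLE

Case C = 0:
Unit clause (B) forces B = 1.
Unit clause (E) forces E = 1.
Unit clause (~A) forces A = 0.
But (A) is also a unit clause — contradiction.
Undo C and try C = 1.
Unit clause (~A) forces A = 0.
But (A) is also a unit clause — contradiction.
Both values of C lead to a conflict.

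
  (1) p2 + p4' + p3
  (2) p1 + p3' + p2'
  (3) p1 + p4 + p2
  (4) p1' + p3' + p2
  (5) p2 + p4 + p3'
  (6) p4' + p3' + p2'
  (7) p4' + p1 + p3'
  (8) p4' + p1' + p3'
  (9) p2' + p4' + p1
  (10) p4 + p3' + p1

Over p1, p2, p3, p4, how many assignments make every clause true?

5

There are 2^4 = 16 truth assignments over (p1, p2, p3, p4).
Check each against the 10 clauses (columns in the order p1, p2, p3, p4):
  F F F F  ✗ fails (p1 + p4 + p2)
  F F F T  ✗ fails (p2 + p4' + p3)
  F F T F  ✗ fails (p1 + p4 + p2)
  F F T T  ✗ fails (p4' + p1 + p3')
  F T F F  ✓ satisfies all
  F T F T  ✗ fails (p2' + p4' + p1)
  F T T F  ✗ fails (p1 + p3' + p2')
  F T T T  ✗ fails (p1 + p3' + p2')
  T F F F  ✓ satisfies all
  T F F T  ✗ fails (p2 + p4' + p3)
  T F T F  ✗ fails (p1' + p3' + p2)
  T F T T  ✗ fails (p1' + p3' + p2)
  T T F F  ✓ satisfies all
  T T F T  ✓ satisfies all
  T T T F  ✓ satisfies all
  T T T T  ✗ fails (p4' + p3' + p2')
5 of the 16 rows are models.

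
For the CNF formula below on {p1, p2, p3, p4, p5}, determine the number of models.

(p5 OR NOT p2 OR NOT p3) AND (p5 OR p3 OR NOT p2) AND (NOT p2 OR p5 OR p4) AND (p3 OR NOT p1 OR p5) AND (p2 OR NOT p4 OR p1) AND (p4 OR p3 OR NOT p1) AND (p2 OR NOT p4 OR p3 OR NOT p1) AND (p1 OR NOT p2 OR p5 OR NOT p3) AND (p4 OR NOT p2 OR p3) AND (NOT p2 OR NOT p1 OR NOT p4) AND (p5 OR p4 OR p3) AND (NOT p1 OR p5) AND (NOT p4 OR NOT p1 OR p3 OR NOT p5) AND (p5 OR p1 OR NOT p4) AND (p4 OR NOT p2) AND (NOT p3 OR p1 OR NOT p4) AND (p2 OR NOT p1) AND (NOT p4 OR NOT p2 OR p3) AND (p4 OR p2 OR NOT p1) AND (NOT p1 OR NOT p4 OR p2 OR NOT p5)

3

There are 2^5 = 32 truth assignments over (p1, p2, p3, p4, p5).
Split on p2. With p2 = true, the clauses containing p2 are satisfied and NOT p2 drops from the rest; 0 of the 2^4 = 16 assignments to the other variables satisfy what remains.
With p2 = false, by the same count on the reduced clause set, 3 assignments work.
(One model: p1=F, p2=F, p3=F, p4=F, p5=T.)
Total: 0 + 3 = 3.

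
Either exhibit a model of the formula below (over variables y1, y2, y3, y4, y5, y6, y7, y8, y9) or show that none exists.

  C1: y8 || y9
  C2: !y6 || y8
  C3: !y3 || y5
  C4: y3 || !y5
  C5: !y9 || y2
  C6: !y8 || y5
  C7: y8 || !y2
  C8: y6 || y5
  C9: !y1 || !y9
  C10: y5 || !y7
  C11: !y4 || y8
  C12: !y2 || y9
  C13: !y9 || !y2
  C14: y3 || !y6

y1: false,  y2: false,  y3: true,  y4: false,  y5: true,  y6: false,  y7: false,  y8: true,  y9: false

Case y8 = true:
(y5) alone gives y5 = true.
(y3) alone gives y3 = true.
Case y9 = false:
(!y2) alone gives y2 = false.
All clauses hold; y1, y4, y6, y7 can take either value.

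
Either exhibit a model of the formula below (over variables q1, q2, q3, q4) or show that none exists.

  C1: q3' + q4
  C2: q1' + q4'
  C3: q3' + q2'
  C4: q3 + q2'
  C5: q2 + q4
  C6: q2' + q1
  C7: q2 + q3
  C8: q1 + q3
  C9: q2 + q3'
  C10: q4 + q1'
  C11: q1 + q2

UNSATISFIABLE

Suppose q3 = 0.
The clause (q2') is unit, so q2 = 0.
But (q2) is also a unit clause — contradiction.
So q3 must be the other value — set q3 = 1.
The clause (q4) is unit, so q4 = 1.
The clause (q1') is unit, so q1 = 0.
The clause (q2') is unit, so q2 = 0.
But (q2) is also a unit clause — contradiction.
Neither q3 = 1 nor q3 = 0 works.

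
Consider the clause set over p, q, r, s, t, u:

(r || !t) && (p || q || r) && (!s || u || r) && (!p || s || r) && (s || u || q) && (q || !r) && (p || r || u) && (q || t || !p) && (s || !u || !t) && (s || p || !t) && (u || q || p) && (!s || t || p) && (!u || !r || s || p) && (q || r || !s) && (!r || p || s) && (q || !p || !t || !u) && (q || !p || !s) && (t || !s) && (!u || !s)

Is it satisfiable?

Yes

Branch on r: set r = true.
Unit clause (q) forces q = true.
Branch on p: set p = true.
Branch on t: set t = false.
Unit clause (!s) forces s = false.
Every clause is now satisfied; u is unconstrained.
A satisfying assignment: p: true, q: true, r: true, s: false, t: false, u: false.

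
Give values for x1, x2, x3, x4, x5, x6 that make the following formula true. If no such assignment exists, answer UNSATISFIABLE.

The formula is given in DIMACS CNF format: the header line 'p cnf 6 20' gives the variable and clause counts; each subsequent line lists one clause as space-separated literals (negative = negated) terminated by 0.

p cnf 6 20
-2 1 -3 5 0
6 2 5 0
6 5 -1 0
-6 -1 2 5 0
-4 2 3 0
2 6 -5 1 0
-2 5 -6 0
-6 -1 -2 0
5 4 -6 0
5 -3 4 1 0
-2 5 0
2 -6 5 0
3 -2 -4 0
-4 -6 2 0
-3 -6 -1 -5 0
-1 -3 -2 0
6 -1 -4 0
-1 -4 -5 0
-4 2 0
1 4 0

x1: True; x2: False; x3: False; x4: False; x5: True; x6: True

Try x2 = False.
(¬x4) alone gives x4 = False.
(x1) alone gives x1 = True.
Try x6 = True.
(x5) alone gives x5 = True.
(¬x3) alone gives x3 = False.
Every clause now holds.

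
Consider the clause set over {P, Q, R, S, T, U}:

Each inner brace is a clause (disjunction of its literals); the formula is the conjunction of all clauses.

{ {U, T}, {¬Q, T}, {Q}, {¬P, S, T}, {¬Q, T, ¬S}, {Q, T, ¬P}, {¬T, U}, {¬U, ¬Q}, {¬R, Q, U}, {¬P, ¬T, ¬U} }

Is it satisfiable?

Unit clause (Q) forces Q = True.
Unit clause (T) forces T = True.
Unit clause (U) forces U = True.
But (¬U) is also a unit clause — contradiction.
No assignment satisfies every clause.

Unsatisfiable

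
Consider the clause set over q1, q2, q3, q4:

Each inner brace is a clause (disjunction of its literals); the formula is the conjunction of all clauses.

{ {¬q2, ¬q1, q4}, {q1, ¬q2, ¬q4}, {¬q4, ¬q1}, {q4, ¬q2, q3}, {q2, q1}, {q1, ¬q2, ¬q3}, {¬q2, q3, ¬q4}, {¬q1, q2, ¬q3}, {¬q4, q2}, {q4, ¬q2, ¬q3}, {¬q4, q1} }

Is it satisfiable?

Try q4 = False.
Try q2 = False.
Unit clause (q1) forces q1 = True.
Unit clause (¬q3) forces q3 = False.
All clauses are satisfied.
A satisfying assignment: q1=True,  q2=False,  q3=False,  q4=False.

Yes, satisfiable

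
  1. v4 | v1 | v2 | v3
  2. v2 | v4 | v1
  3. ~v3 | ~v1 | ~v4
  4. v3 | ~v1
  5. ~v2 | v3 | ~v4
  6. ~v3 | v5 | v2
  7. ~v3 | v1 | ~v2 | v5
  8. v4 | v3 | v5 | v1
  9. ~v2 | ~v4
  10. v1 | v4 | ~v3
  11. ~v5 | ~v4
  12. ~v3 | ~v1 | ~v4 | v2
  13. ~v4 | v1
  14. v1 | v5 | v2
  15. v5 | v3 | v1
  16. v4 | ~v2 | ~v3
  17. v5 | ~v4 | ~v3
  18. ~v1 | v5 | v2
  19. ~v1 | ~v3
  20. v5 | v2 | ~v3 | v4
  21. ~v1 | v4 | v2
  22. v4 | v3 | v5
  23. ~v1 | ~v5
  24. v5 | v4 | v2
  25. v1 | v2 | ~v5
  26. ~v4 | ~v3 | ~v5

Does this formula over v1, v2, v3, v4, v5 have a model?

Branch on v3: set v3 = 0.
The clause (~v1) is unit, so v1 = 0.
The clause (~v4) is unit, so v4 = 0.
The clause (v2) is unit, so v2 = 1.
The clause (v5) is unit, so v5 = 1.
All clauses are satisfied.
A satisfying assignment: v1=0, v2=1, v3=0, v4=0, v5=1.

Yes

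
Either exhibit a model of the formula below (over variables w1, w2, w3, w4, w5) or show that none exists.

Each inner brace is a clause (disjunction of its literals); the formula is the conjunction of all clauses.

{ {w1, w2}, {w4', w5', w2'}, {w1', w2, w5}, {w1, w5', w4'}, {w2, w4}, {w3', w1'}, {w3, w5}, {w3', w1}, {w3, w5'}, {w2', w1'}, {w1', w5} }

UNSATISFIABLE

Branch on w1: set w1 = 1.
The clause (w3') is unit, so w3 = 0.
The clause (w5) is unit, so w5 = 1.
That conflicts with the unit clause (w5').
Undo w1 and try w1 = 0.
The clause (w2) is unit, so w2 = 1.
The clause (w3') is unit, so w3 = 0.
The clause (w5) is unit, so w5 = 1.
That conflicts with the unit clause (w5').
Both values of w1 lead to a conflict.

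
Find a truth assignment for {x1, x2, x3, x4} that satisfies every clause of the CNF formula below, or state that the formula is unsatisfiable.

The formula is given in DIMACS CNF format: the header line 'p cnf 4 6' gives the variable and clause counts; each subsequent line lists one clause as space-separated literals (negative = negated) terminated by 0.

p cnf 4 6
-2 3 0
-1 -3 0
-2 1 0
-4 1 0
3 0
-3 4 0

UNSATISFIABLE

(x3) alone gives x3 = True.
(¬x1) alone gives x1 = False.
(¬x2) alone gives x2 = False.
(¬x4) alone gives x4 = False.
Now (x4) is unsatisfied and unit — conflict.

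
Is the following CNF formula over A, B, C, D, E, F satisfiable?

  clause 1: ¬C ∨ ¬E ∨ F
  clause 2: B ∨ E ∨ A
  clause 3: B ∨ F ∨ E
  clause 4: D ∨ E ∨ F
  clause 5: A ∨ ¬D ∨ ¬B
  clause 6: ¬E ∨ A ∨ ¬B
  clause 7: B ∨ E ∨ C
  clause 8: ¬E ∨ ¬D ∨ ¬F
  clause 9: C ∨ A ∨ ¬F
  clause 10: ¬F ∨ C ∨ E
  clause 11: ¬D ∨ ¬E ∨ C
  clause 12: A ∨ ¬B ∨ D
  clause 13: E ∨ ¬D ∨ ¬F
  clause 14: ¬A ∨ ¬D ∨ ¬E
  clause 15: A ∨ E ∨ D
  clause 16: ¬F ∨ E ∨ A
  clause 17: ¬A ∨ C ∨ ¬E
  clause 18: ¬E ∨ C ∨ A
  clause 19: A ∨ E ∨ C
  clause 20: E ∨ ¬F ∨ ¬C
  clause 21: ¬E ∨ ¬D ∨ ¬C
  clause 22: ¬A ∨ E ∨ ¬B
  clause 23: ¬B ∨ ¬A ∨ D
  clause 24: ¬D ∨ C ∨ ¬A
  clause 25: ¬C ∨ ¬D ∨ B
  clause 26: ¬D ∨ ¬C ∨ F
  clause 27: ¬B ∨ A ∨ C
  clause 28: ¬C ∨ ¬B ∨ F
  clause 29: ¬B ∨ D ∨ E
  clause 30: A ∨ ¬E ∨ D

Branch on C: set C = True.
Branch on E: set E = True.
Unit clause (F) forces F = True.
Unit clause (¬D) forces D = False.
Unit clause (A) forces A = True.
Unit clause (¬B) forces B = False.
This assignment satisfies each clause.
A satisfying assignment: A=True,  B=False,  C=True,  D=False,  E=True,  F=True.

Yes, satisfiable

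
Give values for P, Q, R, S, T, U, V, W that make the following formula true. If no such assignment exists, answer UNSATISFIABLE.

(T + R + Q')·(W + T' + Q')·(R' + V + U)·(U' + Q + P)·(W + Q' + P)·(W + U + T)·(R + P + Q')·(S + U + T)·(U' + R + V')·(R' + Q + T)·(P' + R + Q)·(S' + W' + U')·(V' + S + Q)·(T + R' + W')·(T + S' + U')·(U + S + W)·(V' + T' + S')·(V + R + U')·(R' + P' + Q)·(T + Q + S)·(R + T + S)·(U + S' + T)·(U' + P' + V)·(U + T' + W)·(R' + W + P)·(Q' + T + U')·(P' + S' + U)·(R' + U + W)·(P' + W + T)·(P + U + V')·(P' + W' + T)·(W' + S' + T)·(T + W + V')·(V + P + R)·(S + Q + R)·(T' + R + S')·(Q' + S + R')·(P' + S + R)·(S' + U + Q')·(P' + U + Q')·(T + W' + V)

UNSATISFIABLE

Try T = 1.
Try W = 1.
Try S = 0.
Try V = 0.
Try R = 0.
The clause (U') is unit, so U = 0.
The clause (P) is unit, so P = 1.
That conflicts with the unit clause (P').
So R must be the other value — set R = 1.
The clause (U) is unit, so U = 1.
The clause (P') is unit, so P = 0.
The clause (Q) is unit, so Q = 1.
That conflicts with the unit clause (Q').
Neither R = 1 nor R = 0 works.
So V must be the other value — set V = 1.
The clause (Q) is unit, so Q = 1.
The clause (R') is unit, so R = 0.
The clause (P) is unit, so P = 1.
That conflicts with the unit clause (P').
Neither V = 1 nor V = 0 works.
So S must be the other value — set S = 1.
The clause (U') is unit, so U = 0.
The clause (V') is unit, so V = 0.
The clause (R') is unit, so R = 0.
That conflicts with the unit clause (R).
Neither S = 1 nor S = 0 works.
So W must be the other value — set W = 0.
The clause (Q') is unit, so Q = 0.
The clause (U) is unit, so U = 1.
The clause (P) is unit, so P = 1.
The clause (R) is unit, so R = 1.
That conflicts with the unit clause (R').
Neither W = 1 nor W = 0 works.
So T must be the other value — set T = 0.
Try R = 1.
The clause (Q) is unit, so Q = 1.
The clause (W') is unit, so W = 0.
The clause (P) is unit, so P = 1.
That conflicts with the unit clause (P').
So R must be the other value — set R = 0.
The clause (Q') is unit, so Q = 0.
The clause (P') is unit, so P = 0.
The clause (U') is unit, so U = 0.
The clause (W) is unit, so W = 1.
The clause (S) is unit, so S = 1.
That conflicts with the unit clause (S').
Neither R = 1 nor R = 0 works.
Neither T = 1 nor T = 0 works.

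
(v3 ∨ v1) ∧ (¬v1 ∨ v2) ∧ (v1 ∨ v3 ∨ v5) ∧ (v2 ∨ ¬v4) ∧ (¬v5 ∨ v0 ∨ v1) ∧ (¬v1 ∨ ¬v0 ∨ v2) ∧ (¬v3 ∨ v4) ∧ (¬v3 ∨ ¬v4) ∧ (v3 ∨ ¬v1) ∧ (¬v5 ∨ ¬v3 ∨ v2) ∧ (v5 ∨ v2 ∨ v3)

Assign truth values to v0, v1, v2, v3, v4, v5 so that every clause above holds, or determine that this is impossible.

Branch on v3: set v3 = True.
From the singleton clause (v4), v4 = True.
That conflicts with the unit clause (¬v4).
Undo v3 and try v3 = False.
From the singleton clause (v1), v1 = True.
That conflicts with the unit clause (¬v1).
Either choice for v3 ends in contradiction.

UNSATISFIABLE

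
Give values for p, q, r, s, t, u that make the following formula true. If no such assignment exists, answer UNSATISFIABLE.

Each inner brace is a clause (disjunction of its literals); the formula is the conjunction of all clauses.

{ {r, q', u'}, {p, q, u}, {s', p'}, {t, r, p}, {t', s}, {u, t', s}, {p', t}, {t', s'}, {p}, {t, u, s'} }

The clause (p) is unit, so p = 1.
The clause (s') is unit, so s = 0.
The clause (t') is unit, so t = 0.
That conflicts with the unit clause (t).

UNSATISFIABLE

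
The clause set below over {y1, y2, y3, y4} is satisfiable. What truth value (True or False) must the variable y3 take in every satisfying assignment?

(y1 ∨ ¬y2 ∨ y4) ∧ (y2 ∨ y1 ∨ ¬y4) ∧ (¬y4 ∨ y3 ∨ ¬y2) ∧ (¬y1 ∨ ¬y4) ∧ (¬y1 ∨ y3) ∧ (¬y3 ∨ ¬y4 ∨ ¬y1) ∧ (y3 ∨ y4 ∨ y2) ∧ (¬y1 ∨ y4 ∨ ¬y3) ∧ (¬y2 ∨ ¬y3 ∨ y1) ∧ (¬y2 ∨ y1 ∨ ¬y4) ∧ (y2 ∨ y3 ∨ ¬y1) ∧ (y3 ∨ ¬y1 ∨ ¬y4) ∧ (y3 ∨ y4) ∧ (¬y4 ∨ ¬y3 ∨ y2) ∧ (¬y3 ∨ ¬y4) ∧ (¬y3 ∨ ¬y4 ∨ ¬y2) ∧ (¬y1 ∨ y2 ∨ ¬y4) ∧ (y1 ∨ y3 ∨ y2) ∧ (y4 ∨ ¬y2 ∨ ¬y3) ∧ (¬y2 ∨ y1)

Suppose y3 = False.
Unit clause (¬y1) forces y1 = False.
Unit clause (y4) forces y4 = True.
Unit clause (y2) forces y2 = True.
But (¬y2) is also a unit clause — contradiction.
So every satisfying assignment has y3 = True.

True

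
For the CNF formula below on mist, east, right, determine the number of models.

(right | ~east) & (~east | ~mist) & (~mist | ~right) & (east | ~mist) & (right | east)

There are 2^3 = 8 truth assignments over (mist, east, right).
Split on east. With east = 1, the clauses containing east are satisfied and ~east drops from the rest; 1 of the 2^2 = 4 assignments to the other variables satisfy what remains.
With east = 0, by the same count on the reduced clause set, 1 assignment works.
Total: 1 + 1 = 2.

2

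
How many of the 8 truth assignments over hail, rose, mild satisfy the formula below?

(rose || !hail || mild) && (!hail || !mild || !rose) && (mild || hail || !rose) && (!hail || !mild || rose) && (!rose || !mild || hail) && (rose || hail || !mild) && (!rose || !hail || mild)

1

There are 2^3 = 8 truth assignments over (hail, rose, mild).
Check each against the 7 clauses (columns in the order hail, rose, mild):
  F F F  ✓ satisfies all
  F F T  ✗ fails (rose || hail || !mild)
  F T F  ✗ fails (mild || hail || !rose)
  F T T  ✗ fails (!rose || !mild || hail)
  T F F  ✗ fails (rose || !hail || mild)
  T F T  ✗ fails (!hail || !mild || rose)
  T T F  ✗ fails (!rose || !hail || mild)
  T T T  ✗ fails (!hail || !mild || !rose)
1 of the 8 rows is a model.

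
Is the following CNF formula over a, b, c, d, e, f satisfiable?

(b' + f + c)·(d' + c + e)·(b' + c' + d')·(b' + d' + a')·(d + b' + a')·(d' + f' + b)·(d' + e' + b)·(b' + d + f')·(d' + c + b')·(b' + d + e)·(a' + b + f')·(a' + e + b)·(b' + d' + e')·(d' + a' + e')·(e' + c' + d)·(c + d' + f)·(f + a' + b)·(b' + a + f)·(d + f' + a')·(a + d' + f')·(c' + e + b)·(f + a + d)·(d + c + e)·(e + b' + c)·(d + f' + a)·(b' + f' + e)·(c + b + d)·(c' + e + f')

Suppose b = 0.
Suppose d = 0.
From the singleton clause (c), c = 1.
From the singleton clause (e'), e = 0.
But (e) is also a unit clause — contradiction.
So d must be the other value — set d = 1.
From the singleton clause (f'), f = 0.
From the singleton clause (e'), e = 0.
From the singleton clause (c), c = 1.
But (c') is also a unit clause — contradiction.
Neither d = 1 nor d = 0 works.
So b must be the other value — set b = 1.
Suppose f = 1.
From the singleton clause (d), d = 1.
From the singleton clause (c'), c = 0.
But (c) is also a unit clause — contradiction.
So f must be the other value — set f = 0.
From the singleton clause (c), c = 1.
From the singleton clause (d'), d = 0.
From the singleton clause (a'), a = 0.
But (a) is also a unit clause — contradiction.
Neither f = 1 nor f = 0 works.
Neither b = 1 nor b = 0 works.
No assignment satisfies every clause.

No, unsatisfiable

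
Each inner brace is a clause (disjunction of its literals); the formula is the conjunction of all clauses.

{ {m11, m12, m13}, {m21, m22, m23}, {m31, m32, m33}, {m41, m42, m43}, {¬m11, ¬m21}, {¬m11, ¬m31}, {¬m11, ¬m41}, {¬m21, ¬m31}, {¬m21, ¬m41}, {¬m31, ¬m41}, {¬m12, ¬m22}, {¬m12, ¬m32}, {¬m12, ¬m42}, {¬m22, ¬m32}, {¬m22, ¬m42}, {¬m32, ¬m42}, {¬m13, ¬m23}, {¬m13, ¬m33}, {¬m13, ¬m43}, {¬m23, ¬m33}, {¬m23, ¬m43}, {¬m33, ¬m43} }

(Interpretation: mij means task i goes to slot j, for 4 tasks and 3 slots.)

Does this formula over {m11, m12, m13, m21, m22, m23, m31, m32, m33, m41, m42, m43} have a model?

No, unsatisfiable

Try m11 = False.
Try m12 = True.
The clause (¬m22) is unit, so m22 = False.
The clause (¬m32) is unit, so m32 = False.
The clause (¬m42) is unit, so m42 = False.
Try m21 = True.
The clause (¬m31) is unit, so m31 = False.
The clause (m33) is unit, so m33 = True.
The clause (¬m41) is unit, so m41 = False.
The clause (m43) is unit, so m43 = True.
But (¬m43) is also a unit clause — contradiction.
Backtrack on m21: now try m21 = False.
The clause (m23) is unit, so m23 = True.
The clause (¬m13) is unit, so m13 = False.
The clause (¬m33) is unit, so m33 = False.
The clause (m31) is unit, so m31 = True.
The clause (¬m41) is unit, so m41 = False.
The clause (m43) is unit, so m43 = True.
But (¬m43) is also a unit clause — contradiction.
Either choice for m21 ends in contradiction.
Backtrack on m12: now try m12 = False.
The clause (m13) is unit, so m13 = True.
The clause (¬m23) is unit, so m23 = False.
The clause (¬m33) is unit, so m33 = False.
The clause (¬m43) is unit, so m43 = False.
Try m21 = True.
The clause (¬m31) is unit, so m31 = False.
The clause (m32) is unit, so m32 = True.
The clause (¬m41) is unit, so m41 = False.
The clause (m42) is unit, so m42 = True.
But (¬m42) is also a unit clause — contradiction.
Backtrack on m21: now try m21 = False.
The clause (m22) is unit, so m22 = True.
The clause (¬m32) is unit, so m32 = False.
The clause (m31) is unit, so m31 = True.
The clause (¬m41) is unit, so m41 = False.
The clause (m42) is unit, so m42 = True.
But (¬m42) is also a unit clause — contradiction.
Either choice for m21 ends in contradiction.
Either choice for m12 ends in contradiction.
Backtrack on m11: now try m11 = True.
The clause (¬m21) is unit, so m21 = False.
The clause (¬m31) is unit, so m31 = False.
The clause (¬m41) is unit, so m41 = False.
Try m22 = True.
The clause (¬m12) is unit, so m12 = False.
The clause (¬m32) is unit, so m32 = False.
The clause (m33) is unit, so m33 = True.
The clause (¬m42) is unit, so m42 = False.
The clause (m43) is unit, so m43 = True.
But (¬m43) is also a unit clause — contradiction.
Backtrack on m22: now try m22 = False.
The clause (m23) is unit, so m23 = True.
The clause (¬m13) is unit, so m13 = False.
The clause (¬m33) is unit, so m33 = False.
The clause (m32) is unit, so m32 = True.
The clause (¬m12) is unit, so m12 = False.
The clause (¬m42) is unit, so m42 = False.
The clause (m43) is unit, so m43 = True.
But (¬m43) is also a unit clause — contradiction.
Either choice for m22 ends in contradiction.
Either choice for m11 ends in contradiction.
No assignment satisfies every clause.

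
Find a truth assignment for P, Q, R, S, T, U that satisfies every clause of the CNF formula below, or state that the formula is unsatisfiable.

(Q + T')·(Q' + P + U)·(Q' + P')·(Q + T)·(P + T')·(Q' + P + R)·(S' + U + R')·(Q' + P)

UNSATISFIABLE

Suppose Q = 1.
From the singleton clause (P'), P = 0.
That conflicts with the unit clause (P).
Undo Q and try Q = 0.
From the singleton clause (T'), T = 0.
That conflicts with the unit clause (T).
Either choice for Q ends in contradiction.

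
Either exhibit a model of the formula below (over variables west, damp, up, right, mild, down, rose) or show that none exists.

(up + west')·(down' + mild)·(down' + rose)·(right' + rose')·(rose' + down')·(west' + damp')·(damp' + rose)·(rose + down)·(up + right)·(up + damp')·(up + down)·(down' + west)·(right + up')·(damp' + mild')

UNSATISFIABLE

Branch on up: set up = 1.
Unit clause (right) forces right = 1.
Unit clause (rose') forces rose = 0.
Unit clause (down') forces down = 0.
That conflicts with the unit clause (down).
So up must be the other value — set up = 0.
Unit clause (west') forces west = 0.
Unit clause (right) forces right = 1.
Unit clause (rose') forces rose = 0.
Unit clause (down') forces down = 0.
That conflicts with the unit clause (down).
Either choice for up ends in contradiction.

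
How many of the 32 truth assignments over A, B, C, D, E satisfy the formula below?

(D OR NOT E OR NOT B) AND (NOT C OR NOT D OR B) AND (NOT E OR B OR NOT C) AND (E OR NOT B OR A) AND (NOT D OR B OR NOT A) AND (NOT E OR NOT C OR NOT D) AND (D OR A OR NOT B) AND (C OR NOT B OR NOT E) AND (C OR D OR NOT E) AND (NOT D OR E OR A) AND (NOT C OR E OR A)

8

There are 2^5 = 32 truth assignments over (A, B, C, D, E).
Split on E. With E = true, the clauses containing E are satisfied and NOT E drops from the rest; 1 of the 2^4 = 16 assignments to the other variables satisfy what remains.
With E = false, by the same count on the reduced clause set, 7 assignments work.
(One model: A=F, B=F, C=F, D=F, E=F.)
Total: 1 + 7 = 8.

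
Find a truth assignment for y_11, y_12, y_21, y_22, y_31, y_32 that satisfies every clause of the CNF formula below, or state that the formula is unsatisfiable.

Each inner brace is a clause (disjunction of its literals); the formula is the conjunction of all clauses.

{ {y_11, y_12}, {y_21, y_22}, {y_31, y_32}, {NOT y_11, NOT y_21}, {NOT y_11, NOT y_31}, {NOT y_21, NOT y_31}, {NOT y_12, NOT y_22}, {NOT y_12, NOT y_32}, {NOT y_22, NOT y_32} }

UNSATISFIABLE

Branch on y_11: set y_11 = true.
From the singleton clause (NOT y_21), y_21 = false.
From the singleton clause (y_22), y_22 = true.
From the singleton clause (NOT y_31), y_31 = false.
From the singleton clause (y_32), y_32 = true.
But (NOT y_32) is also a unit clause — contradiction.
That branch fails; take y_11 = false instead.
From the singleton clause (y_12), y_12 = true.
From the singleton clause (NOT y_22), y_22 = false.
From the singleton clause (y_21), y_21 = true.
From the singleton clause (NOT y_31), y_31 = false.
From the singleton clause (y_32), y_32 = true.
But (NOT y_32) is also a unit clause — contradiction.
Either choice for y_11 ends in contradiction.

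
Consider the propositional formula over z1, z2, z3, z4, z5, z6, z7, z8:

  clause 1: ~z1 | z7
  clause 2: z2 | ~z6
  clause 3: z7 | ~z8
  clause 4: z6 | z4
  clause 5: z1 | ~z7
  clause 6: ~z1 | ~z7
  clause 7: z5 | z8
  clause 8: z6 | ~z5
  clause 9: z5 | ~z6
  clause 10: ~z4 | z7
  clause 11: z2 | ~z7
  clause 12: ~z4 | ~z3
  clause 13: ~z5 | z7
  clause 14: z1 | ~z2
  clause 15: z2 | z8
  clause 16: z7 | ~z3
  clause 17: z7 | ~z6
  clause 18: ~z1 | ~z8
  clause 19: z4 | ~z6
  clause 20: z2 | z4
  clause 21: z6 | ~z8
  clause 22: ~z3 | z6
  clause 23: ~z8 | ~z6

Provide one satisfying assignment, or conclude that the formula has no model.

Branch on z1: set z1 = 0.
(~z7) alone gives z7 = 0.
(~z8) alone gives z8 = 0.
(z5) alone gives z5 = 1.
Now (~z5) is unsatisfied and unit — conflict.
Undo z1 and try z1 = 1.
(z7) alone gives z7 = 1.
Now (~z7) is unsatisfied and unit — conflict.
Either choice for z1 ends in contradiction.

UNSATISFIABLE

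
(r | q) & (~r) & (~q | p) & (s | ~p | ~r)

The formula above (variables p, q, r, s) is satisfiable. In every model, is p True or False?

True

Suppose p = 0.
The clause (~r) is unit, so r = 0.
The clause (q) is unit, so q = 1.
But (~q) is also a unit clause — contradiction.
So every satisfying assignment has p = True.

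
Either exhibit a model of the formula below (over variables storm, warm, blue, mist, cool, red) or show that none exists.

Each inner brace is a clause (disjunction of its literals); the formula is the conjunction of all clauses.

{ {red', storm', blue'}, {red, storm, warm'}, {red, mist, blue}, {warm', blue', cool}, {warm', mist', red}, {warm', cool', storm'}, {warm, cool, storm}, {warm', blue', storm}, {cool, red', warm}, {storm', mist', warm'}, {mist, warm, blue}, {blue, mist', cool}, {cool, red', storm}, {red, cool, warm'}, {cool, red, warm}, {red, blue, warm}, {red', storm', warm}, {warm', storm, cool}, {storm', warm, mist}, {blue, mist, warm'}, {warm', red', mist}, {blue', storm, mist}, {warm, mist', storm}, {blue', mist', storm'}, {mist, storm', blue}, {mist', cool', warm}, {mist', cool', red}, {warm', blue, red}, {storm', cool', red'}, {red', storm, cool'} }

Branch on red: set red = 0.
Branch on storm: set storm = 1.
Branch on mist: set mist = 1.
From the singleton clause (warm'), warm = 0.
From the singleton clause (cool), cool = 1.
But (cool') is also a unit clause — contradiction.
So mist must be the other value — set mist = 0.
From the singleton clause (blue), blue = 1.
From the singleton clause (warm), warm = 1.
From the singleton clause (cool), cool = 1.
But (cool') is also a unit clause — contradiction.
Both values of mist lead to a conflict.
So storm must be the other value — set storm = 0.
From the singleton clause (warm'), warm = 0.
From the singleton clause (cool), cool = 1.
From the singleton clause (blue), blue = 1.
From the singleton clause (mist), mist = 1.
But (mist') is also a unit clause — contradiction.
Both values of storm lead to a conflict.
So red must be the other value — set red = 1.
Branch on storm: set storm = 0.
From the singleton clause (cool), cool = 1.
But (cool') is also a unit clause — contradiction.
So storm must be the other value — set storm = 1.
From the singleton clause (blue'), blue = 0.
From the singleton clause (warm), warm = 1.
From the singleton clause (cool'), cool = 0.
From the singleton clause (mist'), mist = 0.
But (mist) is also a unit clause — contradiction.
Both values of storm lead to a conflict.
Both values of red lead to a conflict.

UNSATISFIABLE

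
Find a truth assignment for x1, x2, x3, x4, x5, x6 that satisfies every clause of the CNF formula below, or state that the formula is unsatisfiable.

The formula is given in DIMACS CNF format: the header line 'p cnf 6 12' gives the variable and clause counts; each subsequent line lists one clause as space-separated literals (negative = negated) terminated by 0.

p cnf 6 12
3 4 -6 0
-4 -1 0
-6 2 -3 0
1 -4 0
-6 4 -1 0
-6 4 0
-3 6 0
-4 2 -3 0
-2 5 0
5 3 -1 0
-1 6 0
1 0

Unit clause (x1) forces x1 = True.
Unit clause (¬x4) forces x4 = False.
Unit clause (¬x6) forces x6 = False.
Now (x6) is unsatisfied and unit — conflict.

UNSATISFIABLE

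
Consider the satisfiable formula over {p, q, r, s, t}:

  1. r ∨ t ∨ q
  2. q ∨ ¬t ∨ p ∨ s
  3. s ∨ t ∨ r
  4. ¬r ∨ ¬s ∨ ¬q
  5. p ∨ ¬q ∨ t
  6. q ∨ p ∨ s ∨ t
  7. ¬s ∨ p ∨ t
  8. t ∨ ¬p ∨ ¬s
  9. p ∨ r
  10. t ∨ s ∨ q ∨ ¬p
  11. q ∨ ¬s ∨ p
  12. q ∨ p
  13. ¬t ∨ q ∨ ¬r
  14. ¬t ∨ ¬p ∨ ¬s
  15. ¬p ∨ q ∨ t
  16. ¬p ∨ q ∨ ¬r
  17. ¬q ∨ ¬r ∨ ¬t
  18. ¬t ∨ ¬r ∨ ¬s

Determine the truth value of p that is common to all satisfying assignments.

True

Suppose p = False.
From the singleton clause (r), r = True.
From the singleton clause (q), q = True.
From the singleton clause (¬s), s = False.
From the singleton clause (t), t = True.
That conflicts with the unit clause (¬t).
So every satisfying assignment has p = True.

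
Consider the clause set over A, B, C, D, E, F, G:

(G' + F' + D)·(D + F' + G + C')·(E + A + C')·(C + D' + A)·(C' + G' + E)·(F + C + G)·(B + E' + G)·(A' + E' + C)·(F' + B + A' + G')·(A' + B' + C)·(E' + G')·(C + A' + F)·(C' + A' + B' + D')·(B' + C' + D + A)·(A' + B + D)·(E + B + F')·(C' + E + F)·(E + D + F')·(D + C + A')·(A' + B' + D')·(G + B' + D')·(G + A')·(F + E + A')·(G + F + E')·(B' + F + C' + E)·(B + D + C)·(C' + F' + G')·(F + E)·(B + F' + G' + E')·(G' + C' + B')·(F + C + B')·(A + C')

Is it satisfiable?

Yes

Branch on E: set E = 1.
From the singleton clause (G'), G = 0.
From the singleton clause (B), B = 1.
From the singleton clause (D'), D = 0.
From the singleton clause (A'), A = 0.
From the singleton clause (C'), C = 0.
From the singleton clause (F), F = 1.
All clauses are satisfied.
A satisfying assignment: A=0,  B=1,  C=0,  D=0,  E=1,  F=1,  G=0.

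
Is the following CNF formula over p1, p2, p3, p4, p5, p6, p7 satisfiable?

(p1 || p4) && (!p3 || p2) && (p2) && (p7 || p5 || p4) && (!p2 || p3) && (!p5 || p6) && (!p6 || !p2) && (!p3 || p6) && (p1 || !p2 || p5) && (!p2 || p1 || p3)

The clause (p2) is unit, so p2 = true.
The clause (p3) is unit, so p3 = true.
The clause (!p6) is unit, so p6 = false.
But (p6) is also a unit clause — contradiction.
No assignment satisfies every clause.

No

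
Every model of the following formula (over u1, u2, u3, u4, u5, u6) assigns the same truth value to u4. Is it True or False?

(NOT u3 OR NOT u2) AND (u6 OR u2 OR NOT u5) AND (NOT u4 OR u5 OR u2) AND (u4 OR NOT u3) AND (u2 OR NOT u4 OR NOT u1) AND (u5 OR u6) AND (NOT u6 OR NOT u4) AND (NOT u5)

False

Suppose u4 = true.
(NOT u6) alone gives u6 = false.
(u5) alone gives u5 = true.
That conflicts with the unit clause (NOT u5).
So every satisfying assignment has u4 = False.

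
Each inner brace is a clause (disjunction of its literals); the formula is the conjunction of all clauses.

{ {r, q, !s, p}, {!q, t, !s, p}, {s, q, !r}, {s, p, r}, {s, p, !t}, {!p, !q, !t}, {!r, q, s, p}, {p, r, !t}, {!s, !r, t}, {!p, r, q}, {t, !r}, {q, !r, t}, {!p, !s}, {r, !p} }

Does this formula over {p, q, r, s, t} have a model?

Suppose t = true.
Suppose s = true.
(!p) alone gives p = false.
(r) alone gives r = true.
No clause remains; q is free.
A satisfying assignment: p=false; q=false; r=true; s=true; t=true.

Yes, satisfiable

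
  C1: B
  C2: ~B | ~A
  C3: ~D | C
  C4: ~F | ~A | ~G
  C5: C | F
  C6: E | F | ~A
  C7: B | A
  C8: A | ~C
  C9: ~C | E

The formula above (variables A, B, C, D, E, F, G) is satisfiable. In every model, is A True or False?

False

Suppose A = 1.
From the singleton clause (B), B = 1.
But (~B) is also a unit clause — contradiction.
So every satisfying assignment has A = False.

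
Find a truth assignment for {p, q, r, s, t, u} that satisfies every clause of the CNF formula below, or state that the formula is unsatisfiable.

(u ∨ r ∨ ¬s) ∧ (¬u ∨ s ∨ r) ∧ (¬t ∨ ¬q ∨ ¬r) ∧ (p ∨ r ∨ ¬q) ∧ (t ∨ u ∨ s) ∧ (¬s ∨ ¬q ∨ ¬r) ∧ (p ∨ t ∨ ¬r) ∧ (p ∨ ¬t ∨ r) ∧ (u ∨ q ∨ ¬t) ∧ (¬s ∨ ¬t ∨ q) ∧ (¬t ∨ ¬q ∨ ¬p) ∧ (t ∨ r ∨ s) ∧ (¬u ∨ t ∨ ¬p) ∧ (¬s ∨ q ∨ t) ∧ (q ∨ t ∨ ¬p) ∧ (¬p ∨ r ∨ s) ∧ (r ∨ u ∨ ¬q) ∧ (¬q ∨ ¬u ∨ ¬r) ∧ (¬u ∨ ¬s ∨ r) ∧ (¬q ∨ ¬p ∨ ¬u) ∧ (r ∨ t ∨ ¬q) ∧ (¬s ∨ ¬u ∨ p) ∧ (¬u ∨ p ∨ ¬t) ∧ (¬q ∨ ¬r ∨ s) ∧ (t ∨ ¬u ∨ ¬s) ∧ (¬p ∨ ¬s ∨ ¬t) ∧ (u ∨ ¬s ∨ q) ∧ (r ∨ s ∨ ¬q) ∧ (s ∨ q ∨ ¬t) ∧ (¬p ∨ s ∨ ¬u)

Branch on u: set u = True.
Branch on s: set s = True.
From the singleton clause (r), r = True.
From the singleton clause (¬q), q = False.
From the singleton clause (¬t), t = False.
That conflicts with the unit clause (t).
So s must be the other value — set s = False.
From the singleton clause (r), r = True.
From the singleton clause (¬q), q = False.
From the singleton clause (¬t), t = False.
From the singleton clause (p), p = True.
That conflicts with the unit clause (¬p).
Neither s = True nor s = False works.
So u must be the other value — set u = False.
Branch on r: set r = True.
Branch on t: set t = False.
From the singleton clause (s), s = True.
From the singleton clause (¬q), q = False.
That conflicts with the unit clause (q).
So t must be the other value — set t = True.
From the singleton clause (¬q), q = False.
That conflicts with the unit clause (q).
Neither t = True nor t = False works.
So r must be the other value — set r = False.
From the singleton clause (¬s), s = False.
From the singleton clause (t), t = True.
From the singleton clause (p), p = True.
That conflicts with the unit clause (¬p).
Neither r = True nor r = False works.
Neither u = True nor u = False works.

UNSATISFIABLE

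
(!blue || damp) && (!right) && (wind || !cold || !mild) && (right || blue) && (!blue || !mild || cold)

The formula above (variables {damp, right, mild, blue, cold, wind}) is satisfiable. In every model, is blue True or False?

Suppose blue = false.
The clause (!right) is unit, so right = false.
That conflicts with the unit clause (right).
So every satisfying assignment has blue = True.

True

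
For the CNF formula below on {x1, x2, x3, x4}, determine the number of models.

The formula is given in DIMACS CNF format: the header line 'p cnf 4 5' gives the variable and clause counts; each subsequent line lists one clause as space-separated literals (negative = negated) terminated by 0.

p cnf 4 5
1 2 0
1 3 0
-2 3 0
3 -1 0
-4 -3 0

There are 2^4 = 16 truth assignments over (x1, x2, x3, x4).
Split on x2. With x2 = True, the clauses containing x2 are satisfied and ¬x2 drops from the rest; 2 of the 2^3 = 8 assignments to the other variables satisfy what remains.
With x2 = False, by the same count on the reduced clause set, 1 assignment works.
(One model: x1=F, x2=T, x3=T, x4=F.)
Total: 2 + 1 = 3.

3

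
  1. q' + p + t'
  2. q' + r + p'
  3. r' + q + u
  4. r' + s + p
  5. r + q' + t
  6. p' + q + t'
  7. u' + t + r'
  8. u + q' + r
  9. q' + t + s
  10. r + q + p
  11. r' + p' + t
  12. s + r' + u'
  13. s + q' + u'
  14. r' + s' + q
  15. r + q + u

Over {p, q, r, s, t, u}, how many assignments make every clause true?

There are 2^6 = 64 truth assignments over (p, q, r, s, t, u).
Split on r. With r = 1, the clauses containing r are satisfied and r' drops from the rest; 4 of the 2^5 = 32 assignments to the other variables satisfy what remains.
With r = 0, by the same count on the reduced clause set, 2 assignments work.
Total: 4 + 2 = 6.

6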